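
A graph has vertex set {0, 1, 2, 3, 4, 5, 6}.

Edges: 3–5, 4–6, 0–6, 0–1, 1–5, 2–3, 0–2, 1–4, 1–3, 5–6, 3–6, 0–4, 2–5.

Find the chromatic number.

3

0, 1, 4 form a triangle, so at least 3 colors are needed.
3 colors suffice: color red → {0, 3}; color blue → {1, 2, 6}; color green → {4, 5}. No two adjacent vertices share a color.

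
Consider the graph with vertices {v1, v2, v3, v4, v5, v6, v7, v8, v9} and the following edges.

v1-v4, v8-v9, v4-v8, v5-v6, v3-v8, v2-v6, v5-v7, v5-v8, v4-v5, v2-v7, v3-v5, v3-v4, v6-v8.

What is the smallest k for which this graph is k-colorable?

v3, v4, v5, v8 are mutually adjacent (a clique of size 4), so at least 4 colors are needed.
A valid assignment using 4 colors: v1=R, v2=R, v3=Y, v4=G, v5=R, v6=G, v7=B, v8=B, v9=R. Every edge joins two different colors.

4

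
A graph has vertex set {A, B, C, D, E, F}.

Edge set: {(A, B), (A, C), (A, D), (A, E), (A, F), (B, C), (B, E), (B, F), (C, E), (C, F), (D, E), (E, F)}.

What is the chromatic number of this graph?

5

A, B, C, E, F are pairwise adjacent (a clique of size 5), so at least 5 colors are needed.
5 colors suffice: A=blue, B=purple, C=yellow, D=green, E=red, F=green. Each edge has distinct colors on its endpoints.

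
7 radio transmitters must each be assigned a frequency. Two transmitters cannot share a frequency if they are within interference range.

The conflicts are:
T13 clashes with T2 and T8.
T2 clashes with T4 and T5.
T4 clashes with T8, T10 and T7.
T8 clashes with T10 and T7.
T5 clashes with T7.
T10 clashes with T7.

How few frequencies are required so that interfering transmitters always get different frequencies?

T4, T8, T10, T7 all conflict with each other, so at least 4 frequencies are needed.
4 frequencies suffice: frequency 1 → {T2, T7}; frequency 2 → {T8, T5}; frequency 3 → {T13, T4}; frequency 4 → {T10}. Each listed conflict is separated.

4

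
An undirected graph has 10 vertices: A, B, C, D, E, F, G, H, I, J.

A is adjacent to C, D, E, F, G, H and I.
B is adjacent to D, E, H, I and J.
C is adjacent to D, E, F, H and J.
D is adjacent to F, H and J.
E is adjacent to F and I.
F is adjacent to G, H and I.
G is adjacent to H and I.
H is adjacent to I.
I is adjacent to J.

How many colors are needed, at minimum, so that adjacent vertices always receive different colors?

5

A, F, G, H, I form a clique, so at least 5 colors are needed.
One proper 5-coloring: A=2, B=1, C=5, D=4, E=3, F=1, G=5, H=3, I=4, J=2. Every edge joins two different colors.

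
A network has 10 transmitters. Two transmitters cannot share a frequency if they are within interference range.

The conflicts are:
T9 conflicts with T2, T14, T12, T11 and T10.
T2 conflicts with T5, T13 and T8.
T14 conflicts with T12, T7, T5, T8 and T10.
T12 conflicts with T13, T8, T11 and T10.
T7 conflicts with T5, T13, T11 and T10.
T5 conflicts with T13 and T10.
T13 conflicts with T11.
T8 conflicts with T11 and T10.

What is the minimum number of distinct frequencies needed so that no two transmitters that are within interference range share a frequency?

4

T14, T12, T8, T10 are mutually in conflict, so at least 4 frequencies are needed.
4 frequencies suffice: frequency 1 → {T2, T11, T10}; frequency 2 → {T12, T5}; frequency 3 → {T14, T13}; frequency 4 → {T9, T7, T8}. No two conflicting transmitters share a frequency.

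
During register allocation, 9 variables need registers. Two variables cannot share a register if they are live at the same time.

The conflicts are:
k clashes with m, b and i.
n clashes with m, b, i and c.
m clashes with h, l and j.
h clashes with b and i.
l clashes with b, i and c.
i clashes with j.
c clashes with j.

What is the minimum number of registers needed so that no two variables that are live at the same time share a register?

2

k and b conflict, so at least 2 registers are needed.
2 registers suffice: k=2, n=2, m=1, h=2, l=2, b=1, i=1, c=1, j=2. No two conflicting variables share a register.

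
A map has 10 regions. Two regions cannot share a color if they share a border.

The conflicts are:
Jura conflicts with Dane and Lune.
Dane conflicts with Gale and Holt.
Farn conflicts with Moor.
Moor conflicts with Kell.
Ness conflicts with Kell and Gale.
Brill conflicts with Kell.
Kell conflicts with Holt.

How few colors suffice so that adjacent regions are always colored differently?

The cycle Ness-Gale-Dane-Holt-Kell-Ness has odd length 5, so it cannot be 2-colored; at least 3 colors are needed.
3 colors suffice: Jura=2, Dane=1, Farn=1, Moor=2, Ness=3, Brill=2, Kell=1, Gale=2, Lune=1, Holt=2. Each listed conflict is separated.

3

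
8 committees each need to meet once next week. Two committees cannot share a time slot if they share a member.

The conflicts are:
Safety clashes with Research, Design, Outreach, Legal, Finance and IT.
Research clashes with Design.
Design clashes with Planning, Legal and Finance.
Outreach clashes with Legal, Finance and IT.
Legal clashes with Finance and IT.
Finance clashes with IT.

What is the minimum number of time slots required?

Safety, Outreach, Legal, Finance, IT all conflict with each other, so at least 5 time slots are needed.
A valid assignment using 5 time slots: Safety=1, Research=2, Design=4, Planning=1, Outreach=5, Legal=3, Finance=2, IT=4. No two conflicting committees share a time slot.

5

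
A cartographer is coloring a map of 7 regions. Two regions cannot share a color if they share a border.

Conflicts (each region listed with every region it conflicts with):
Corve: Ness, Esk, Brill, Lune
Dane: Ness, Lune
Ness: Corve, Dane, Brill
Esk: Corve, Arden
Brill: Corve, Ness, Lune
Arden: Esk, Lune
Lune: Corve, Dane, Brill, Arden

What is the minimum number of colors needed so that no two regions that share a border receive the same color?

3

Corve, Ness, Brill all conflict with each other, so at least 3 colors are needed.
One proper 3-coloring: Corve=1, Dane=1, Ness=2, Esk=2, Brill=3, Arden=1, Lune=2. Every pair that conflicts lands in different colors.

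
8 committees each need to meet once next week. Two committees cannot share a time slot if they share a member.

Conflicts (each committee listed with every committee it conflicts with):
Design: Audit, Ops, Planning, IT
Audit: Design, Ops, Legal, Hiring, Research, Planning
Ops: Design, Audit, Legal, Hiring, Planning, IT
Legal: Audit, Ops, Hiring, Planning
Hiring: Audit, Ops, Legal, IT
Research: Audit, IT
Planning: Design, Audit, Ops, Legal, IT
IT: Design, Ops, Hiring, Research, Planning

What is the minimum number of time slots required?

Design, Audit, Ops, Planning are mutually in conflict, so at least 4 time slots are needed.
4 time slots suffice: time slot 1 → {Audit, IT}; time slot 2 → {Ops, Research}; time slot 3 → {Hiring, Planning}; time slot 4 → {Design, Legal}. Each listed conflict is separated.

4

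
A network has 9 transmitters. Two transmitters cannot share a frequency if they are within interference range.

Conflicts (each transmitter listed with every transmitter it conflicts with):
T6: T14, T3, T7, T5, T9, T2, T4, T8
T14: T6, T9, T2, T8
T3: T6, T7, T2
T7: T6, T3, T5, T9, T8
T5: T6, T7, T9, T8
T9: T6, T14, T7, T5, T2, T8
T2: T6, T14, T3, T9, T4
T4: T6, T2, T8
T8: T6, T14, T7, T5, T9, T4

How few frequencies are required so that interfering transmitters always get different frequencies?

T6, T7, T5, T9, T8 are mutually in conflict, so at least 5 frequencies are needed.
Using 5 frequencies: T6=1, T14=4, T3=3, T7=4, T5=5, T9=3, T2=2, T4=3, T8=2. No two conflicting transmitters share a frequency.

5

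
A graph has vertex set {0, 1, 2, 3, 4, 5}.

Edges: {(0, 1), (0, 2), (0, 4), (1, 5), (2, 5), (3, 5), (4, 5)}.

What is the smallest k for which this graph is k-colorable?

2

2 and 5 are adjacent, so at least 2 colors are needed.
2 colors suffice: color red → {0, 5}; color blue → {1, 2, 3, 4}. No two adjacent vertices share a color.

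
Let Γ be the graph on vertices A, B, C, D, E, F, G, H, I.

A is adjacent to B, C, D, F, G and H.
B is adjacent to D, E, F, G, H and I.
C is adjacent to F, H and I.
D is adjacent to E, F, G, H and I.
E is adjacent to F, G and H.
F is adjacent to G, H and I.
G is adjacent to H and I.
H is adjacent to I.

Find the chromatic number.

B, D, E, F, G, H are mutually adjacent (a clique of size 6), so at least 6 colors are needed.
6 colors suffice: color 1 → {F}; color 2 → {H}; color 3 → {C, D}; color 4 → {B}; color 5 → {G}; color 6 → {A, E, I}. No two adjacent vertices share a color.

6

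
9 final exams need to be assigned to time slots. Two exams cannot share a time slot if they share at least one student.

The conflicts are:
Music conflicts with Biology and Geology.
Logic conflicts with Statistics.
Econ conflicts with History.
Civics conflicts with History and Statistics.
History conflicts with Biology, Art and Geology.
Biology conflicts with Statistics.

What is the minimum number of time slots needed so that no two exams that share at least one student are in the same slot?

2

History and Geology conflict, so at least 2 time slots are needed.
2 time slots suffice: time slot 1 → {Music, History, Statistics}; time slot 2 → {Logic, Econ, Civics, Biology, Art, Geology}. No two conflicting exams share a time slot.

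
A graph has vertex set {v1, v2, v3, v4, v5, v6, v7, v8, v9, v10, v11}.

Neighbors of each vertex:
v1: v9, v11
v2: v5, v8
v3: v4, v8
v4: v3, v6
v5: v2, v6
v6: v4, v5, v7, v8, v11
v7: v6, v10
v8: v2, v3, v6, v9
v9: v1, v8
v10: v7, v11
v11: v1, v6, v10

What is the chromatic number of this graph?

The cycle v8-v6-v11-v1-v9-v8 has odd length 5, so it cannot be 2-colored; at least 3 colors are needed.
3 colors suffice: color 1 → {v1, v2, v3, v6, v10}; color 2 → {v4, v5, v7, v8, v11}; color 3 → {v9}. Each edge has distinct colors on its endpoints.

3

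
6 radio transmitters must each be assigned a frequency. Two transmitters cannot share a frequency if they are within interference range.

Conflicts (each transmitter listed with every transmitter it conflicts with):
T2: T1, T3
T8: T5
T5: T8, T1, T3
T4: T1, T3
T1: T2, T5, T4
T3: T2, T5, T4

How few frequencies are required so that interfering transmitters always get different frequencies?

2

T2 and T3 conflict, so at least 2 frequencies are needed.
2 frequencies suffice: frequency 1 → {T8, T1, T3}; frequency 2 → {T2, T5, T4}. No two conflicting transmitters share a frequency.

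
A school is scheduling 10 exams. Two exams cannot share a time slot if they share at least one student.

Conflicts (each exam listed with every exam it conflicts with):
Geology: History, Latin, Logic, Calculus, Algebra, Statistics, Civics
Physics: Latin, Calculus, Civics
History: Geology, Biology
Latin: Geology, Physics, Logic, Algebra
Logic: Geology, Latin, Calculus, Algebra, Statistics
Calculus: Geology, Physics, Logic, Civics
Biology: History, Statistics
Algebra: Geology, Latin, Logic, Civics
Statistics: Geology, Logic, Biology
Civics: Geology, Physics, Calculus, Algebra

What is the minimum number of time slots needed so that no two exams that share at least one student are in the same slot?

4

Geology, Latin, Logic, Algebra are mutually in conflict, so at least 4 time slots are needed.
A valid assignment using 4 time slots: Geology=1, Physics=1, History=2, Latin=3, Logic=2, Calculus=3, Biology=1, Algebra=4, Statistics=3, Civics=2. Each listed conflict is separated.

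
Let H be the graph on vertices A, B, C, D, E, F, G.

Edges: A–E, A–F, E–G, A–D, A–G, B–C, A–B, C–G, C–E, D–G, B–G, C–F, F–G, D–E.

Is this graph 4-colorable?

Yes

The chromatic number is 4. A, D, E, G are mutually adjacent (a clique of size 4), so at least 4 colors are needed.
4 colors suffice: color red → {G}; color blue → {A, C}; color green → {B, E, F}; color yellow → {D}.
That is already a proper 4-coloring.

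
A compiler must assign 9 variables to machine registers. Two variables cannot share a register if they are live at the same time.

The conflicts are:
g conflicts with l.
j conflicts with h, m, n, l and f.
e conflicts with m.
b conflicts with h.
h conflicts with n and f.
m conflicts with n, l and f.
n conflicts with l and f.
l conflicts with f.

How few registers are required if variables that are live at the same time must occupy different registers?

j, m, n, l, f all conflict with each other, so at least 5 registers are needed.
5 registers suffice: register 1 → {e, h, l}; register 2 → {g, j, b}; register 3 → {f}; register 4 → {n}; register 5 → {m}. Each listed conflict is separated.

5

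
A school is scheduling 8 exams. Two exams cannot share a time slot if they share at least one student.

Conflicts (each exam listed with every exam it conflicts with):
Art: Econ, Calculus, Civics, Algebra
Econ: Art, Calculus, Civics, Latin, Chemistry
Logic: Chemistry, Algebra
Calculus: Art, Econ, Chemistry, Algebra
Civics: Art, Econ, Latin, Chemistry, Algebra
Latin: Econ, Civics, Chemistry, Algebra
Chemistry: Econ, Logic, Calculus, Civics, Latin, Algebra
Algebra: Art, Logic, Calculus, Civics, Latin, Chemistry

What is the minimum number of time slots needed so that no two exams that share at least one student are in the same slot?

4

Civics, Latin, Chemistry, Algebra are mutually in conflict, so at least 4 time slots are needed.
4 time slots suffice: time slot 1 → {Econ, Algebra}; time slot 2 → {Art, Chemistry}; time slot 3 → {Logic, Calculus, Civics}; time slot 4 → {Latin}. Each listed conflict is separated.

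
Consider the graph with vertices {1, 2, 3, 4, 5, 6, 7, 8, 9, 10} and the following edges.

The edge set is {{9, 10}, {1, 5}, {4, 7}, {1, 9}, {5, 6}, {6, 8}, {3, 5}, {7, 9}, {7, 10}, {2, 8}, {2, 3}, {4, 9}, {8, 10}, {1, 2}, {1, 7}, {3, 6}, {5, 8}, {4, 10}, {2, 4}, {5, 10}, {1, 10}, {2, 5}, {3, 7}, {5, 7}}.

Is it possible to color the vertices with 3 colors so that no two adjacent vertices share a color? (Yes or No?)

1, 5, 7, 10 are mutually adjacent (a clique of size 4), so at least 4 colors are needed.
So 3 colors are not enough.

No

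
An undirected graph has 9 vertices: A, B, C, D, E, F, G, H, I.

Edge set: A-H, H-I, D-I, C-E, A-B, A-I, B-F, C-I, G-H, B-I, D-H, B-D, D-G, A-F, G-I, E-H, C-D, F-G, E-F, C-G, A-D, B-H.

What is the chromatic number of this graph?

5

A, B, D, H, I are mutually adjacent (a clique of size 5), so at least 5 colors are needed.
5 colors suffice: color 1 → {F, I}; color 2 → {C, H}; color 3 → {D, E}; color 4 → {B, G}; color 5 → {A}. No two adjacent vertices share a color.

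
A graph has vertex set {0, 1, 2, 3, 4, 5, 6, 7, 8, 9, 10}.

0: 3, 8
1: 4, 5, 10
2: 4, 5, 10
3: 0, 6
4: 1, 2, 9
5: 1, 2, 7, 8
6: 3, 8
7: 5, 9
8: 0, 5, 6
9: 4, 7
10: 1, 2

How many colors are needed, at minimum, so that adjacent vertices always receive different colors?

3

The cycle 4-2-5-7-9-4 has odd length 5, so it cannot be 2-colored; at least 3 colors are needed.
3 colors suffice: color a → {3, 4, 5, 10}; color b → {1, 2, 8, 9}; color c → {0, 6, 7}. Every edge joins two different colors.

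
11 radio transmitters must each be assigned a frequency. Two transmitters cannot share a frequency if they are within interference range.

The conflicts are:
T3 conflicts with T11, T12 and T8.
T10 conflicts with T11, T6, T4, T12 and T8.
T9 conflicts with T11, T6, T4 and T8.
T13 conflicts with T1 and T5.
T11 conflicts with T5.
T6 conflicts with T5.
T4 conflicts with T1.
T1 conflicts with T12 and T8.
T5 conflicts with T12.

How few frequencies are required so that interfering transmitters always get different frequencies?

T5 and T12 conflict, so at least 2 frequencies are needed.
2 frequencies suffice: frequency 1 → {T3, T10, T9, T1, T5}; frequency 2 → {T13, T11, T6, T4, T12, T8}. No two conflicting transmitters share a frequency.

2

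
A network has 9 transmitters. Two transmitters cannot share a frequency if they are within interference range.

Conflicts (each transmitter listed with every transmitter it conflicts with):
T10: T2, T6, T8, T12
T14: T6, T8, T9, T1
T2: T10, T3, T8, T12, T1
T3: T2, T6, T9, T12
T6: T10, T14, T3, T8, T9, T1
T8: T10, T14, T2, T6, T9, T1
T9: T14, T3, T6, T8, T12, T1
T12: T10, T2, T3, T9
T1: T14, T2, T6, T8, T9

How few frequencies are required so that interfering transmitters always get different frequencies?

5

T14, T6, T8, T9, T1 all conflict with each other, so at least 5 frequencies are needed.
A valid assignment using 5 frequencies: T10=4, T14=5, T2=2, T3=1, T6=3, T8=1, T9=2, T12=3, T1=4. Every pair that conflicts lands in different frequencies.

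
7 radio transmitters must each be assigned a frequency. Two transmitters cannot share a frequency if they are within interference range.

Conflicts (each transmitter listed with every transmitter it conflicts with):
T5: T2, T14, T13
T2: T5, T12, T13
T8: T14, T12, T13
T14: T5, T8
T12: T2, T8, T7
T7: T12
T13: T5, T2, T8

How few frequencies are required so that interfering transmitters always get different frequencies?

T5, T2, T13 pairwise conflict, so at least 3 frequencies are needed.
3 frequencies suffice: frequency 1 → {T2, T8, T7}; frequency 2 → {T5, T12}; frequency 3 → {T14, T13}. Each listed conflict is separated.

3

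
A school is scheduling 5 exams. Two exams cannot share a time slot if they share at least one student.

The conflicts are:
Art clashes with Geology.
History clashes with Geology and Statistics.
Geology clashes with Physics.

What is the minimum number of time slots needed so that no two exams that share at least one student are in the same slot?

2

History and Statistics conflict, so at least 2 time slots are needed.
2 time slots suffice: time slot 1 → {Geology, Statistics}; time slot 2 → {Art, History, Physics}. Every pair that conflicts lands in different time slots.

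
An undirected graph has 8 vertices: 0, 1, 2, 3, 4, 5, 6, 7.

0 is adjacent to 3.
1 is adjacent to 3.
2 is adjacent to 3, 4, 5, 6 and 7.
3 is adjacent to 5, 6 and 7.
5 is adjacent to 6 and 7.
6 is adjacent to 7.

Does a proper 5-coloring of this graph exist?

The chromatic number is 5. 2, 3, 5, 6, 7 are pairwise adjacent (a clique of size 5), so at least 5 colors are needed.
One proper 5-coloring: 0=blue, 1=blue, 2=blue, 3=red, 4=red, 5=yellow, 6=green, 7=purple.
That is already a proper 5-coloring.

Yes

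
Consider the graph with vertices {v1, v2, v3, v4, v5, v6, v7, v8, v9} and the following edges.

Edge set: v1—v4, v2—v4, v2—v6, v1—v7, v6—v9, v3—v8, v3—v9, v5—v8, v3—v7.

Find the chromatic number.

3

The cycle v6-v2-v4-v1-v7-v3-v9-v6 has odd length 7, so it cannot be 2-colored; at least 3 colors are needed.
One proper 3-coloring: v1=1, v2=3, v3=1, v4=2, v5=1, v6=1, v7=2, v8=2, v9=2. No two adjacent vertices share a color.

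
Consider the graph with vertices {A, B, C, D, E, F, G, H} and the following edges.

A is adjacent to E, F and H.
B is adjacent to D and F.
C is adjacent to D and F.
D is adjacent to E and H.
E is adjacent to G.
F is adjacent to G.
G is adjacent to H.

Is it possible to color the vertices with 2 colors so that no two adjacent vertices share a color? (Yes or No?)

No

The cycle C-D-E-G-F-C has odd length 5, so it cannot be 2-colored; at least 3 colors are needed.
So 2 colors are not enough.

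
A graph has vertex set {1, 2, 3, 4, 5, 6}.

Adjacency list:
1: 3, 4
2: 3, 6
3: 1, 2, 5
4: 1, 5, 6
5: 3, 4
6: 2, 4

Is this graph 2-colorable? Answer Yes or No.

The cycle 4-5-3-2-6-4 has odd length 5, so it cannot be 2-colored; at least 3 colors are needed.
So 2 colors are not enough.

No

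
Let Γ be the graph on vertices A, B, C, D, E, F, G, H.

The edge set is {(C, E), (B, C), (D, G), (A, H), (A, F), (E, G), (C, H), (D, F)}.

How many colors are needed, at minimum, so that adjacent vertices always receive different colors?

3

The cycle D-F-A-H-C-E-G-D has odd length 7, so it cannot be 2-colored; at least 3 colors are needed.
3 colors suffice: A=red, B=blue, C=red, D=red, E=blue, F=blue, G=green, H=blue. No two adjacent vertices share a color.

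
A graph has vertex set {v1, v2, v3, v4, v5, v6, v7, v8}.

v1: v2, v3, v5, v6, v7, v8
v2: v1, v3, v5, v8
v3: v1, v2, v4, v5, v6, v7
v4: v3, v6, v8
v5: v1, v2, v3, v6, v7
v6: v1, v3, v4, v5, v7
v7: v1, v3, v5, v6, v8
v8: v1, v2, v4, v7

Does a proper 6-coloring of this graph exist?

The chromatic number is 5. v1, v3, v5, v6, v7 are pairwise adjacent (a clique of size 5), so at least 5 colors are needed.
One proper 5-coloring: v1=2, v2=3, v3=1, v4=2, v5=5, v6=3, v7=4, v8=1.
Since 6 ≥ 5, a proper 6-coloring certainly exists.

Yes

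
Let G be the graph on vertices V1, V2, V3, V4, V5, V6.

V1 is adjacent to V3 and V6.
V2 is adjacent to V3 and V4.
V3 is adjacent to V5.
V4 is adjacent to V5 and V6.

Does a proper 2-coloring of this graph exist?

The cycle V3-V1-V6-V4-V2-V3 has odd length 5, so it cannot be 2-colored; at least 3 colors are needed.
So 2 colors are not enough.

No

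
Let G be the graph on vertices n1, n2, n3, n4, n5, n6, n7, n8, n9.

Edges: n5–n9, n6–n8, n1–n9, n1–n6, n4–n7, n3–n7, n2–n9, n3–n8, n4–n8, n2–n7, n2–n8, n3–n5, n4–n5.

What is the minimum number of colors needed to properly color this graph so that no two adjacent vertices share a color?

The cycle n3-n7-n2-n9-n5-n3 has odd length 5, so it cannot be 2-colored; at least 3 colors are needed.
3 colors suffice: n1=1, n2=2, n3=2, n4=2, n5=1, n6=2, n7=1, n8=1, n9=3. No two adjacent vertices share a color.

3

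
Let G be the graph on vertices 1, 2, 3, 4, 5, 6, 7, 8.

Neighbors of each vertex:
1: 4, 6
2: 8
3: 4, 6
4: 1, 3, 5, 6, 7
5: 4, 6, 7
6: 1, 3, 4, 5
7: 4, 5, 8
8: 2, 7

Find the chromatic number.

4, 5, 7 form a triangle, so at least 3 colors are needed.
3 colors suffice: color red → {4, 8}; color blue → {2, 6, 7}; color green → {1, 3, 5}. Each edge has distinct colors on its endpoints.

3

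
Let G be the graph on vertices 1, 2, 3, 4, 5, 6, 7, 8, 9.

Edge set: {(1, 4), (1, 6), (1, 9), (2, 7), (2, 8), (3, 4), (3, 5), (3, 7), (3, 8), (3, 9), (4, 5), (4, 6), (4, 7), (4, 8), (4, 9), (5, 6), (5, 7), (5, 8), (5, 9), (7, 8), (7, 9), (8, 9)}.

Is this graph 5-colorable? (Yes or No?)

3, 4, 5, 7, 8, 9 are mutually adjacent (a clique of size 6), so at least 6 colors are needed.
So 5 colors are not enough.

No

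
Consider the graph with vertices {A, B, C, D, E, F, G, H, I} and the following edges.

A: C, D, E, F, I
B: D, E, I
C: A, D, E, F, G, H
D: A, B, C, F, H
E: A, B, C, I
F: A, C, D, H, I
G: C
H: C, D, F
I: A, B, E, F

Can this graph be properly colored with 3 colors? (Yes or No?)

A, C, D, F are pairwise adjacent (a clique of size 4), so at least 4 colors are needed.
So 3 colors are not enough.

No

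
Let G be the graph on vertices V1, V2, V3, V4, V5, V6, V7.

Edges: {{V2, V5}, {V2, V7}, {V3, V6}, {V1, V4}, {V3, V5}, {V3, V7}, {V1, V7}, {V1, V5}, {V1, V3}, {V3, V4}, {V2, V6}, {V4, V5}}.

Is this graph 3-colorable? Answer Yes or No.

No

V1, V3, V4, V5 are pairwise adjacent (a clique of size 4), so at least 4 colors are needed.
So 3 colors are not enough.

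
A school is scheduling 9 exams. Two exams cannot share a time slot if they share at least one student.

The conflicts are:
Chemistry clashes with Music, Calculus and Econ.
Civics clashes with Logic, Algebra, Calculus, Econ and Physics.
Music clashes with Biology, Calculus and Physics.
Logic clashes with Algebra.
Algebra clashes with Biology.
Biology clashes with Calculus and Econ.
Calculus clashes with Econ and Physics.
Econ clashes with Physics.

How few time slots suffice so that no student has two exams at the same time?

4

Civics, Calculus, Econ, Physics all conflict with each other, so at least 4 time slots are needed.
4 time slots suffice: time slot 1 → {Algebra, Calculus}; time slot 2 → {Music, Logic, Econ}; time slot 3 → {Chemistry, Civics, Biology}; time slot 4 → {Physics}. Every pair that conflicts lands in different time slots.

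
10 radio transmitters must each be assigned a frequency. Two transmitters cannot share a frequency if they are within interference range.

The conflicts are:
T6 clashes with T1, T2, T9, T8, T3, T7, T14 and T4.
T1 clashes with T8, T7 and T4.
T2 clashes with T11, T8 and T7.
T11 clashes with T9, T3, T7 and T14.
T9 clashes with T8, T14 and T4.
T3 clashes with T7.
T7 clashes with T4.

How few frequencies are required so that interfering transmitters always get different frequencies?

T6, T1, T7, T4 are mutually in conflict, so at least 4 frequencies are needed.
4 frequencies suffice: frequency 1 → {T6, T11}; frequency 2 → {T9, T7}; frequency 3 → {T8, T3, T14, T4}; frequency 4 → {T1, T2}. No two conflicting transmitters share a frequency.

4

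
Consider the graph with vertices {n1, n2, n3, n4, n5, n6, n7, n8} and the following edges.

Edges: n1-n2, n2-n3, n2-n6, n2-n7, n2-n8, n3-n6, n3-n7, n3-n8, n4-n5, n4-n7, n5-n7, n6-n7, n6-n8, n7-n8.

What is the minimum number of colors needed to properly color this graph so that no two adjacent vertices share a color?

n2, n3, n6, n7, n8 are pairwise adjacent (a clique of size 5), so at least 5 colors are needed.
5 colors suffice: n1=1, n2=2, n3=5, n4=3, n5=2, n6=3, n7=1, n8=4. No two adjacent vertices share a color.

5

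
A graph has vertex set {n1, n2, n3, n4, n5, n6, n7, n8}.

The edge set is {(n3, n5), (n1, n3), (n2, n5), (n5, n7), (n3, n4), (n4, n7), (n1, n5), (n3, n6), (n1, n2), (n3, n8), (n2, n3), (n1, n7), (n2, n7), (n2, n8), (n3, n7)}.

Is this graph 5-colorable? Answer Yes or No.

The chromatic number is 5. n1, n2, n3, n5, n7 are pairwise adjacent (a clique of size 5), so at least 5 colors are needed.
5 colors suffice: color 1 → {n3}; color 2 → {n2, n4, n6}; color 3 → {n7, n8}; color 4 → {n5}; color 5 → {n1}.
That is already a proper 5-coloring.

Yes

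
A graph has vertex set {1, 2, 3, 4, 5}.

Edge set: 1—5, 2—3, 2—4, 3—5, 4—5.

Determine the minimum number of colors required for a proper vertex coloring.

4 and 5 are adjacent, so at least 2 colors are needed.
2 colors suffice: color red → {2, 5}; color blue → {1, 3, 4}. No two adjacent vertices share a color.

2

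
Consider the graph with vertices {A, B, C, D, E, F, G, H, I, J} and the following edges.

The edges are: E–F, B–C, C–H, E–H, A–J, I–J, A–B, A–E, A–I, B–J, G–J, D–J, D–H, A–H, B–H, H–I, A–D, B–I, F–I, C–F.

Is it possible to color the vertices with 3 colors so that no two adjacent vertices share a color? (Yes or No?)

No

A, B, H, I are mutually adjacent (a clique of size 4), so at least 4 colors are needed.
So 3 colors are not enough.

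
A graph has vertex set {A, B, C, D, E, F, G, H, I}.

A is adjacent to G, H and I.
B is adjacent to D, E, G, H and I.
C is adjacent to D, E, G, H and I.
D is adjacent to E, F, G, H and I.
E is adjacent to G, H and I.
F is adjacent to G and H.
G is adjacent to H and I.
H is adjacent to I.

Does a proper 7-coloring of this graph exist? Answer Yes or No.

The chromatic number is 6. B, D, E, G, H, I form a clique, so at least 6 colors are needed.
6 colors suffice: color 1 → {G}; color 2 → {H}; color 3 → {F, I}; color 4 → {A, D}; color 5 → {E}; color 6 → {B, C}.
Since 7 ≥ 6, a proper 7-coloring certainly exists.

Yes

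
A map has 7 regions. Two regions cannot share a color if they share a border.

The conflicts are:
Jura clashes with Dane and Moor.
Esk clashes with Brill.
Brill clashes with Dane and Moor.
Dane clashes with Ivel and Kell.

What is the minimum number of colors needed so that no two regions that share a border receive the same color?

2

Dane and Kell conflict, so at least 2 colors are needed.
2 colors suffice: Jura=2, Esk=1, Brill=2, Dane=1, Ivel=2, Moor=1, Kell=2. No two conflicting regions share a color.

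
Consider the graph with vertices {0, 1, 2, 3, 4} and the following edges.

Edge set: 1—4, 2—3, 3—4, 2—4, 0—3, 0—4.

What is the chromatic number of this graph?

3

2, 3, 4 form a triangle, so at least 3 colors are needed.
3 colors suffice: color red → {4}; color blue → {1, 3}; color green → {0, 2}. Each edge has distinct colors on its endpoints.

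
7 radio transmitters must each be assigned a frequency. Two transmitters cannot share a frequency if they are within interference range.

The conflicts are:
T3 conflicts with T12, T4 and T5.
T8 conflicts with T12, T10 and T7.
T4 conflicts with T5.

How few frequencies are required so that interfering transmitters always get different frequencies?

T3, T4, T5 pairwise conflict, so at least 3 frequencies are needed.
3 frequencies suffice: frequency 1 → {T3, T8}; frequency 2 → {T12, T4, T10, T7}; frequency 3 → {T5}. No two conflicting transmitters share a frequency.

3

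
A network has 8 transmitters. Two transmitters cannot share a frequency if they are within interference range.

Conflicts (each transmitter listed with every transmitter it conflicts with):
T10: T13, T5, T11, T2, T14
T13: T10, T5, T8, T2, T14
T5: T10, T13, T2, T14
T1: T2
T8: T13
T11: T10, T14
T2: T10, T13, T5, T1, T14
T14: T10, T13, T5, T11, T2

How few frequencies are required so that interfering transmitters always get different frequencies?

5

T10, T13, T5, T2, T14 are mutually in conflict, so at least 5 frequencies are needed.
5 frequencies suffice: frequency 1 → {T13, T1, T11}; frequency 2 → {T8, T14}; frequency 3 → {T2}; frequency 4 → {T10}; frequency 5 → {T5}. Every pair that conflicts lands in different frequencies.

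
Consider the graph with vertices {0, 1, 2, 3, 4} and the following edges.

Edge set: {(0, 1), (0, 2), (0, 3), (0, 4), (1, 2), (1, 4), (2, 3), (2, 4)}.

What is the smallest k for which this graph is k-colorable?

4

0, 1, 2, 4 are mutually adjacent (a clique of size 4), so at least 4 colors are needed.
4 colors suffice: 0=a, 1=d, 2=b, 3=c, 4=c. Each edge has distinct colors on its endpoints.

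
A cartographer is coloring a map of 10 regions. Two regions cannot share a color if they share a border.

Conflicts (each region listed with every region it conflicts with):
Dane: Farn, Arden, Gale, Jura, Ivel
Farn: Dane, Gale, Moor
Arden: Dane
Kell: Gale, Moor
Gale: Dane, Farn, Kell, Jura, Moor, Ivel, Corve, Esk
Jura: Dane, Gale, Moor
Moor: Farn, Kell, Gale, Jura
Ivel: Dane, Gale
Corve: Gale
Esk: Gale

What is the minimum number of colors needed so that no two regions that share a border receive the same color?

Farn, Gale, Moor are mutually in conflict, so at least 3 colors are needed.
3 colors suffice: color 1 → {Arden, Gale}; color 2 → {Dane, Moor, Corve, Esk}; color 3 → {Farn, Kell, Jura, Ivel}. Every pair that conflicts lands in different colors.

3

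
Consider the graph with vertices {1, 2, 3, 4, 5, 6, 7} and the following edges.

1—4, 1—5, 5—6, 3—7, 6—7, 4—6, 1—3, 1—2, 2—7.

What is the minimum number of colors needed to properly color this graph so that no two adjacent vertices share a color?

3

The cycle 1-5-6-7-2-1 has odd length 5, so it cannot be 2-colored; at least 3 colors are needed.
3 colors suffice: color a → {1, 6}; color b → {4, 5, 7}; color c → {2, 3}. No two adjacent vertices share a color.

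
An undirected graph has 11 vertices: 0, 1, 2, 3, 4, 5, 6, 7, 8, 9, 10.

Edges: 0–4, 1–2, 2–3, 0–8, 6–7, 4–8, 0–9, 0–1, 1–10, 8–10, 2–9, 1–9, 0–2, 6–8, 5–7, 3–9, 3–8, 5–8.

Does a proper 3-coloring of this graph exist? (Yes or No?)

No

0, 1, 2, 9 are pairwise adjacent (a clique of size 4), so at least 4 colors are needed.
So 3 colors are not enough.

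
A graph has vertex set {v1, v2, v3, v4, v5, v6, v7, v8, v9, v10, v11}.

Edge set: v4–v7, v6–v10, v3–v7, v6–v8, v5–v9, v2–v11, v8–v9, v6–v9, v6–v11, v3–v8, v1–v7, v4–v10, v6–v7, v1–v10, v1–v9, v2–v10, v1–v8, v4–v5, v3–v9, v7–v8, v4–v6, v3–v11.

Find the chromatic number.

3

v4, v6, v10 form a triangle, so at least 3 colors are needed.
3 colors suffice: color red → {v1, v2, v3, v5, v6}; color blue → {v7, v9, v10, v11}; color green → {v4, v8}. Each edge has distinct colors on its endpoints.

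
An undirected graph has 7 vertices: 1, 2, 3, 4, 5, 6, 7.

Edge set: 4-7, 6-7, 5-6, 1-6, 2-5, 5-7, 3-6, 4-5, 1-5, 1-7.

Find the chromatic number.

1, 5, 6, 7 form a clique, so at least 4 colors are needed.
4 colors suffice: color red → {3, 5}; color blue → {2, 7}; color green → {4, 6}; color yellow → {1}. Every edge joins two different colors.

4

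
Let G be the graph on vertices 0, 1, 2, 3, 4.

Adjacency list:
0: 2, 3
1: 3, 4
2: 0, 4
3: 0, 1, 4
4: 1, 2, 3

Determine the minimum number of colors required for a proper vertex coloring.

3

1, 3, 4 are mutually adjacent, so at least 3 colors are needed.
3 colors suffice: color a → {2, 3}; color b → {0, 4}; color c → {1}. No two adjacent vertices share a color.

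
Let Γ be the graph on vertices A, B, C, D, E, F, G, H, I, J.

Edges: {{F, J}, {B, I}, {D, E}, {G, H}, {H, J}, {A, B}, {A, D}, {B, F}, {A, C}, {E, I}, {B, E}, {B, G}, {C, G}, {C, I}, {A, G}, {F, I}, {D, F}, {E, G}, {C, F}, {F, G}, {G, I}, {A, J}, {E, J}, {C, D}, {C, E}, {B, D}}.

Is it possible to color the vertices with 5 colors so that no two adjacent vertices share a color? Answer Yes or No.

Yes

The chromatic number is 4. B, E, G, I form a clique, so at least 4 colors are needed.
4 colors suffice: color 1 → {D, G, J}; color 2 → {A, E, F, H}; color 3 → {B, C}; color 4 → {I}.
Since 5 ≥ 4, a proper 5-coloring certainly exists.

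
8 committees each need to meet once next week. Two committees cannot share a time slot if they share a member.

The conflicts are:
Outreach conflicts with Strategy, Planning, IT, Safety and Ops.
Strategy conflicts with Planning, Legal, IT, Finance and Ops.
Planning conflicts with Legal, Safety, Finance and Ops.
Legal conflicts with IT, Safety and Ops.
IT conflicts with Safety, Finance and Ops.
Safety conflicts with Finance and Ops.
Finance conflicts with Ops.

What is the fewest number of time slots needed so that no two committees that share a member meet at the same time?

Planning, Safety, Finance, Ops all conflict with each other, so at least 4 time slots are needed.
A valid assignment using 4 time slots: Outreach=4, Strategy=2, Planning=3, Legal=4, IT=3, Safety=2, Finance=4, Ops=1. Each listed conflict is separated.

4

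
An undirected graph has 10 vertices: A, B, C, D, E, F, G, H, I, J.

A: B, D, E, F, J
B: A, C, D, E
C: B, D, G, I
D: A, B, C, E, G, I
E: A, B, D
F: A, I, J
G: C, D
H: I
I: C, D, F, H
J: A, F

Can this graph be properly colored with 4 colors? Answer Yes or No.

Yes

The chromatic number is 4. A, B, D, E are pairwise adjacent (a clique of size 4), so at least 4 colors are needed.
4 colors suffice: color 1 → {D, F, H}; color 2 → {A, G, I}; color 3 → {B, J}; color 4 → {C, E}.
That is already a proper 4-coloring.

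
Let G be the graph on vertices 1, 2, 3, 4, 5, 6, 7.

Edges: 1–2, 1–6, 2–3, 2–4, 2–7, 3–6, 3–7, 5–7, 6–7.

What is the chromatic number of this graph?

2, 3, 7 are mutually adjacent, so at least 3 colors are needed.
3 colors suffice: 1=blue, 2=red, 3=green, 4=blue, 5=red, 6=red, 7=blue. Each edge has distinct colors on its endpoints.

3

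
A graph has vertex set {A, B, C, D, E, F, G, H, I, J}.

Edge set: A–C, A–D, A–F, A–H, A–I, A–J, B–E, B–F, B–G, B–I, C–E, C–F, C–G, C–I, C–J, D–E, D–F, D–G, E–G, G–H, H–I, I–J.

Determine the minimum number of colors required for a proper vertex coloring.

A, C, I, J form a clique, so at least 4 colors are needed.
A valid assignment using 4 colors: A=red, B=blue, C=blue, D=blue, E=green, F=green, G=red, H=blue, I=green, J=yellow. Every edge joins two different colors.

4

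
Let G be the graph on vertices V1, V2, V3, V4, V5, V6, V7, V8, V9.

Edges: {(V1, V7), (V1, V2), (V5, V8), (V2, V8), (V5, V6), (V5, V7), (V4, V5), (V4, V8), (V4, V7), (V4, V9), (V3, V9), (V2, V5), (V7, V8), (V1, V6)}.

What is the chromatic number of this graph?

V4, V5, V7, V8 are pairwise adjacent (a clique of size 4), so at least 4 colors are needed.
4 colors suffice: color 1 → {V1, V5, V9}; color 2 → {V3, V6, V8}; color 3 → {V2, V7}; color 4 → {V4}. Every edge joins two different colors.

4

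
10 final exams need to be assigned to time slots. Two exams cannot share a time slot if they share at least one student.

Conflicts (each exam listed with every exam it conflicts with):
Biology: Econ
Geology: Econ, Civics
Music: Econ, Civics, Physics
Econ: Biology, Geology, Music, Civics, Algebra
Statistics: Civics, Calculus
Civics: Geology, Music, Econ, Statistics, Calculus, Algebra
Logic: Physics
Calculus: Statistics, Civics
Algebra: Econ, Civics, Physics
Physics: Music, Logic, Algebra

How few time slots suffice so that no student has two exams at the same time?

Geology, Econ, Civics all conflict with each other, so at least 3 time slots are needed.
A valid assignment using 3 time slots: Biology=1, Geology=3, Music=3, Econ=2, Statistics=3, Civics=1, Logic=2, Calculus=2, Algebra=3, Physics=1. Every pair that conflicts lands in different time slots.

3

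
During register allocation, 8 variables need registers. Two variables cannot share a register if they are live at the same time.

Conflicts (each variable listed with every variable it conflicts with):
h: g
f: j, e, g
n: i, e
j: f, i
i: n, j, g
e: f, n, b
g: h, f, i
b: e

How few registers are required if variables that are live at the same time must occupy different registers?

3

The cycle n-i-j-f-e-n has odd length 5, so it cannot be 2-colored; at least 3 registers are needed.
3 registers suffice: register 1 → {h, i, e}; register 2 → {f, n, b}; register 3 → {j, g}. No two conflicting variables share a register.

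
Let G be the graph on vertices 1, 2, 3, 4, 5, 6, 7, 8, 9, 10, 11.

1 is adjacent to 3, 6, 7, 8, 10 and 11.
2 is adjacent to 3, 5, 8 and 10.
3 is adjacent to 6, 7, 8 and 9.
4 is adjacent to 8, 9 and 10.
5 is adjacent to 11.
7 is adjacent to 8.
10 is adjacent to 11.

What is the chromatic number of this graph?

4

1, 3, 7, 8 are pairwise adjacent (a clique of size 4), so at least 4 colors are needed.
4 colors suffice: color a → {1, 2, 4}; color b → {3, 5, 10}; color c → {6, 8, 9, 11}; color d → {7}. Every edge joins two different colors.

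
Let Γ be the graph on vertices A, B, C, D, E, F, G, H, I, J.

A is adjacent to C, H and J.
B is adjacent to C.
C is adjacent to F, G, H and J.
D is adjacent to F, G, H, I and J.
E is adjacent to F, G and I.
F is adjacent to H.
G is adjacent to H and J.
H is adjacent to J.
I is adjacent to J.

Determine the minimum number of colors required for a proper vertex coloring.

D, G, H, J are mutually adjacent (a clique of size 4), so at least 4 colors are needed.
One proper 4-coloring: A=4, B=2, C=1, D=1, E=1, F=3, G=4, H=2, I=2, J=3. No two adjacent vertices share a color.

4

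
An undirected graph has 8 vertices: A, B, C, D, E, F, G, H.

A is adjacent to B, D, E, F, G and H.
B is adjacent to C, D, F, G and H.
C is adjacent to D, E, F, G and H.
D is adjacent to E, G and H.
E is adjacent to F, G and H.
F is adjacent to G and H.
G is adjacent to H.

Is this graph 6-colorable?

The chromatic number is 5. A, B, F, G, H are pairwise adjacent (a clique of size 5), so at least 5 colors are needed.
One proper 5-coloring: A=4, B=3, C=4, D=5, E=3, F=5, G=2, H=1.
Since 6 ≥ 5, a proper 6-coloring certainly exists.

Yes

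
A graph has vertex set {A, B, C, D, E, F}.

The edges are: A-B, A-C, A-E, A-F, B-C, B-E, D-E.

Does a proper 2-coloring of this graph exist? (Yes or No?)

No

A, B, C are pairwise adjacent, so at least 3 colors are needed.
So 2 colors are not enough.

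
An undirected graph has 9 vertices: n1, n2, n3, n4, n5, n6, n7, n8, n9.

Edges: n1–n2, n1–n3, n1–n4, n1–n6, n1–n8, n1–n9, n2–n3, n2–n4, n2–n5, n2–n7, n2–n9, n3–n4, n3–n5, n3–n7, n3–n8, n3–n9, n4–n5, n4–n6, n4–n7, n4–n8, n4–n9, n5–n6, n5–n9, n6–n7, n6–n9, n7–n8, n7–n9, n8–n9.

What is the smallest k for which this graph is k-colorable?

5

n2, n3, n4, n5, n9 are pairwise adjacent (a clique of size 5), so at least 5 colors are needed.
5 colors suffice: n1=4, n2=5, n3=3, n4=1, n5=4, n6=3, n7=4, n8=5, n9=2. Each edge has distinct colors on its endpoints.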